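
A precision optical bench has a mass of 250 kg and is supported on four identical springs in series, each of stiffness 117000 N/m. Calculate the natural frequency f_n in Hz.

Series springs: 1/k_eq = 4/117000, so k_eq = 117000/4 = 29250 N/m.
ω_n = √(k_eq/m) = √(29250/250) = √117.0 = 10.82 rad/s.
f_n = ω_n/(2π) = 10.82/6.283 = 1.722 Hz.

1.72 Hz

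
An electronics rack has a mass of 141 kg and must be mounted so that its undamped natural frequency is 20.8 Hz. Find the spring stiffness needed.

2410000 N/m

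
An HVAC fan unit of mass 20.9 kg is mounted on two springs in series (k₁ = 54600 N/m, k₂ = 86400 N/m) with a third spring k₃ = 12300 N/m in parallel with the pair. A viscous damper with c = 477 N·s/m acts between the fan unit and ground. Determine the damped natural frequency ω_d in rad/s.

45.4 rad/s

Series pair: k_s = k₁k₂/(k₁+k₂) = (54600)(86400)/(54600 + 86400) = 33460 N/m. In parallel with k₃: k_eq = 33460 + 12300 = 45760 N/m.
ω_n = √(k_eq/m) = √(45760/20.9) = 46.79 rad/s.
Critical damping c_c = 2√(k_eq·m) = 2√(45760 × 20.9) = 1956 N·s/m, so ζ = c/c_c = 477/1956 = 0.2439.
ω_d = ω_n√(1 − ζ²) = 46.79 × √(1 − 0.0595) = 45.38 rad/s.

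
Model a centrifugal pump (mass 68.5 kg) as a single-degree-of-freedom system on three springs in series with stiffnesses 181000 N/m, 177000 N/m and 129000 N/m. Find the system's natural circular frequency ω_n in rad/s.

Series springs: 1/k_eq = 1/181000 + 1/177000 + 1/129000 = 1.893×10^-5, so k_eq = 52840 N/m.
ω_n = √(k_eq/m) = √(52840/68.5) = √771.3 = 27.77 rad/s.

27.8 rad/s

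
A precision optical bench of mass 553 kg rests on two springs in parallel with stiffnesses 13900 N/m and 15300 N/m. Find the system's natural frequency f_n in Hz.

Parallel springs add: k_eq = 13900 + 15300 = 29200 N/m.
ω_n = √(k_eq/m) = √(29200/553) = √52.80 = 7.267 rad/s.
f_n = ω_n/(2π) = 7.267/6.283 = 1.157 Hz.

1.16 Hz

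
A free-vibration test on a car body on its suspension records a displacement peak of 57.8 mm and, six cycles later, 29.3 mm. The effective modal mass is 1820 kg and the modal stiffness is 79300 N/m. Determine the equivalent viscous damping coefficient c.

Logarithmic decrement δ = (1/n)·ln(x₀/x_n) = (1/6)·ln(57.8/29.3) = (1/6)·ln(1.973) = 0.1132.
ζ = δ/√(4π² + δ²) = 0.1132/√(39.48 + 0.0128) = 0.1132/6.284 = 0.01802.
c = ζ · 2√(km) = 0.01802 × 2√(79300 × 1820) = 0.01802 × 24030 = 432.9 N·s/m.

433 N·s/m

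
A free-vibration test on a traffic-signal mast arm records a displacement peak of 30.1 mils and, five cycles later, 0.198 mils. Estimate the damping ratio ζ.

0.158

Logarithmic decrement δ = (1/n)·ln(x₀/x_n) = (1/5)·ln(30.1/0.198) = (1/5)·ln(152.0) = 1.005.
ζ = δ/√(4π² + δ²) = 1.005/√(39.48 + 1.01) = 1.005/6.363 = 0.1579.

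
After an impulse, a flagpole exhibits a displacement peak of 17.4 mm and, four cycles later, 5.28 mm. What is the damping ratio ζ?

Logarithmic decrement δ = (1/n)·ln(x₀/x_n) = (1/4)·ln(17.4/5.28) = (1/4)·ln(3.295) = 0.2981.
ζ = δ/√(4π² + δ²) = 0.2981/√(39.48 + 0.0889) = 0.2981/6.290 = 0.04740.

0.0474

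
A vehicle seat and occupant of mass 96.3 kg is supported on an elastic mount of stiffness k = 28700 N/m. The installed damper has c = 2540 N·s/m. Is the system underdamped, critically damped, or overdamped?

underdamped

c_c = 2√(k·m) = 3325 N·s/m; ζ = c/c_c = 2540/3325 = 0.764.
Since ζ < 1 the system is underdamped.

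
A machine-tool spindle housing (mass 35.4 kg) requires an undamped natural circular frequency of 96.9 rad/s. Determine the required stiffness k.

332000 N/m

k = m·ω_n² = 35.4 × 96.90² = 35.4 × 9390 = 332400 N/m.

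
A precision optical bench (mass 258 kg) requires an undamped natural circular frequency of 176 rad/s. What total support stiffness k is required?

7990000 N/m

k = m·ω_n² = 258 × 176.0² = 258 × 30980 = 7992000 N/m.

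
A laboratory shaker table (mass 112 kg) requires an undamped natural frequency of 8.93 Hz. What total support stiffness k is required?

353000 N/m

ω_n = 2πf_n = 2π × 8.93 = 56.11 rad/s.
k = m·ω_n² = 112 × 56.11² = 112 × 3148 = 352600 N/m.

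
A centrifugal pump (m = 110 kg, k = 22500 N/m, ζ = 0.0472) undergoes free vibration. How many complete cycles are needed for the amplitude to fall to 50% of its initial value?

3 cycles

Logarithmic decrement δ = 2πζ/√(1 − ζ²) = 2π × 0.04720/√(1 − 0.00223) = 0.2969.
x_n/x₀ = e^(−nδ) ≤ 0.5; take ln: n ≥ ln(1/0.5)/δ = 0.6931/0.2969 = 2.335.
So 3 complete cycles are required.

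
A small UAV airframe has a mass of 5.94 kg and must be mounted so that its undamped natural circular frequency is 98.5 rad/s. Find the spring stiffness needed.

k = m·ω_n² = 5.94 × 98.50² = 5.94 × 9702 = 57630 N/m.

57600 N/m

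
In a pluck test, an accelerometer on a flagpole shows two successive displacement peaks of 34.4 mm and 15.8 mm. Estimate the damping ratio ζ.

0.123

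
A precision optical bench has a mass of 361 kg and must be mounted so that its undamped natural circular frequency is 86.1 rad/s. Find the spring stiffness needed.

k = m·ω_n² = 361 × 86.10² = 361 × 7413 = 2676000 N/m.

2680000 N/m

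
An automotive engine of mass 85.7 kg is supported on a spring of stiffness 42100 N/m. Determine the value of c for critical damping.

c_c = 2√(k·m) = 2√(42100 × 85.7) = 2 × 1899 = 3799 N·s/m.

3800 N·s/m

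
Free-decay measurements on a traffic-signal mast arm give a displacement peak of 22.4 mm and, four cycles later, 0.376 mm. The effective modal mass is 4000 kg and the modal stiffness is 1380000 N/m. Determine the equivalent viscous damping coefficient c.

23900 N·s/m

Logarithmic decrement δ = (1/n)·ln(x₀/x_n) = (1/4)·ln(22.4/0.376) = (1/4)·ln(59.57) = 1.022.
ζ = δ/√(4π² + δ²) = 1.022/√(39.48 + 1.04) = 1.022/6.366 = 0.1605.
c = ζ · 2√(km) = 0.1605 × 2√(1380000 × 4000) = 0.1605 × 148600 = 23850 N·s/m.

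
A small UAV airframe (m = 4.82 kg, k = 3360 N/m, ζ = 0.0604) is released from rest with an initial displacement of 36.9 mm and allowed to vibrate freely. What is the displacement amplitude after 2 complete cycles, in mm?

Logarithmic decrement δ = 2πζ/√(1 − ζ²) = 2π × 0.06040/√(1 − 0.00365) = 0.3802.
After n cycles, x_n/x₀ = e^(−nδ), so x_2 = 36.9 × e^(−2 × 0.3802) = 36.9 × 0.4675 = 17.25 mm.

17.3 mm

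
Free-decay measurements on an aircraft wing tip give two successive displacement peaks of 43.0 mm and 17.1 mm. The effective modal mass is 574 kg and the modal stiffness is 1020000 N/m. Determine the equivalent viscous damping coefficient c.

7030 N·s/m

Logarithmic decrement δ = (1/n)·ln(x₀/x_n) = (1/1)·ln(43.0/17.1) = (1/1)·ln(2.515) = 0.9221.
ζ = δ/√(4π² + δ²) = 0.9221/√(39.48 + 0.850) = 0.9221/6.350 = 0.1452.
c = ζ · 2√(km) = 0.1452 × 2√(1020000 × 574) = 0.1452 × 48390 = 7027 N·s/m.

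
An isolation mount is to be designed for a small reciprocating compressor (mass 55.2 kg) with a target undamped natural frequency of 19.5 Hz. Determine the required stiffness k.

829000 N/m

ω_n = 2πf_n = 2π × 19.5 = 122.5 rad/s.
k = m·ω_n² = 55.2 × 122.5² = 55.2 × 15010 = 828600 N/m.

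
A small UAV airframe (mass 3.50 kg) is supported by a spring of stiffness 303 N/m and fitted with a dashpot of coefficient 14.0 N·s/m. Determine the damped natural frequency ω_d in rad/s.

ω_n = √(k/m) = √(303.0/3.50) = 9.304 rad/s.
Critical damping c_c = 2√(k·m) = 2√(303.0 × 3.50) = 65.13 N·s/m, so ζ = c/c_c = 14.0/65.13 = 0.2150.
ω_d = ω_n√(1 − ζ²) = 9.304 × √(1 − 0.0462) = 9.087 rad/s.

9.09 rad/s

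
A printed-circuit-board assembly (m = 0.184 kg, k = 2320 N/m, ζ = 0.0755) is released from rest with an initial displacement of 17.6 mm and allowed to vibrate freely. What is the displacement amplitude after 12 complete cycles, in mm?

0.0584 mm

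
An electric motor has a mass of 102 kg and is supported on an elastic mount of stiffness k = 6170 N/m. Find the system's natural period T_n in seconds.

ω_n = √(k/m) = √(6170/102) = √60.49 = 7.778 rad/s.
T_n = 2π/ω_n = 6.283/7.778 = 0.8079 s.

0.808 s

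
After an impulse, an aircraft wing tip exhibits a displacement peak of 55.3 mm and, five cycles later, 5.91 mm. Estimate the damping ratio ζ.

0.0710

Logarithmic decrement δ = (1/n)·ln(x₀/x_n) = (1/5)·ln(55.3/5.91) = (1/5)·ln(9.357) = 0.4472.
ζ = δ/√(4π² + δ²) = 0.4472/√(39.48 + 0.200) = 0.4472/6.299 = 0.07100.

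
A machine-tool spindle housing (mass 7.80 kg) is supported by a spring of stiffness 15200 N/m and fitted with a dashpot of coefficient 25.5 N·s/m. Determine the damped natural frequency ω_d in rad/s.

44.1 rad/s

ω_n = √(k/m) = √(15200/7.80) = 44.14 rad/s.
Critical damping c_c = 2√(k·m) = 2√(15200 × 7.80) = 688.7 N·s/m, so ζ = c/c_c = 25.5/688.7 = 0.03703.
ω_d = ω_n√(1 − ζ²) = 44.14 × √(1 − 0.00137) = 44.11 rad/s.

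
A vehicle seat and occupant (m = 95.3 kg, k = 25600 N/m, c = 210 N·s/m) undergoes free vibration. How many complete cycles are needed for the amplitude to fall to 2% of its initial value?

ζ = c/(2√(km)) = 210/(2√(25600 × 95.3)) = 210/3124 = 0.06722.
Logarithmic decrement δ = 2πζ/√(1 − ζ²) = 2π × 0.06722/√(1 − 0.00452) = 0.4233.
x_n/x₀ = e^(−nδ) ≤ 0.02; take ln: n ≥ ln(1/0.02)/δ = 3.912/0.4233 = 9.241.
So 10 complete cycles are required.

10 cycles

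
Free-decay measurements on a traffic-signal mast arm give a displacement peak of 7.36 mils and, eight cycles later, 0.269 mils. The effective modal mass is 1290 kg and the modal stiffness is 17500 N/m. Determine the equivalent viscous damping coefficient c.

624 N·s/m

Logarithmic decrement δ = (1/n)·ln(x₀/x_n) = (1/8)·ln(7.36/0.269) = (1/8)·ln(27.36) = 0.4136.
ζ = δ/√(4π² + δ²) = 0.4136/√(39.48 + 0.171) = 0.4136/6.297 = 0.06569.
c = ζ · 2√(km) = 0.06569 × 2√(17500 × 1290) = 0.06569 × 9503 = 624.2 N·s/m.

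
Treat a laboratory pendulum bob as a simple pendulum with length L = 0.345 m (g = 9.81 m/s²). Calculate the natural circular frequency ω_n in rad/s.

5.33 rad/s

For a simple pendulum ω_n = √(g/L) = √(9.81/0.345) = √28.43 = 5.332 rad/s.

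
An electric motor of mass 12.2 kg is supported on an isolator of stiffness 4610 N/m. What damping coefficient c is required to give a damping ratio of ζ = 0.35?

166 N·s/m

c_c = 2√(k·m) = 2√(4610 × 12.2) = 474.3 N·s/m.
c = ζ·c_c = 0.35 × 474.3 = 166.0 N·s/m.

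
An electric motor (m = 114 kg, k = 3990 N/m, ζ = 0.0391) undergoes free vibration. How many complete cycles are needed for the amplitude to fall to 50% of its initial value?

3 cycles

Logarithmic decrement δ = 2πζ/√(1 − ζ²) = 2π × 0.03910/√(1 − 0.00153) = 0.2459.
x_n/x₀ = e^(−nδ) ≤ 0.5; take ln: n ≥ ln(1/0.5)/δ = 0.6931/0.2459 = 2.819.
So 3 complete cycles are required.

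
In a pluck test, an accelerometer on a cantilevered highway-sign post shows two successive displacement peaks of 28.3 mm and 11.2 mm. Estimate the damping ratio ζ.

Logarithmic decrement δ = (1/n)·ln(x₀/x_n) = (1/1)·ln(28.3/11.2) = (1/1)·ln(2.527) = 0.9269.
ζ = δ/√(4π² + δ²) = 0.9269/√(39.48 + 0.859) = 0.9269/6.351 = 0.1459.

0.146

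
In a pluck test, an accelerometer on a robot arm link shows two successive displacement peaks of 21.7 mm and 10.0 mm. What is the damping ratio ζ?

0.122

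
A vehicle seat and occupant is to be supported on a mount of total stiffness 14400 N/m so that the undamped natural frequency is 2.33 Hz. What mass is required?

67.2 kg

ω_n = 2πf_n = 2π × 2.33 = 14.64 rad/s.
m = k/ω_n² = 14400/14.64² = 14400/214.3 = 67.19 kg.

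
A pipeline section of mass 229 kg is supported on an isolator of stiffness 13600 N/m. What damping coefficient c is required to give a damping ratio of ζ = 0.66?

2330 N·s/m

c_c = 2√(k·m) = 2√(13600 × 229) = 3530 N·s/m.
c = ζ·c_c = 0.66 × 3530 = 2329 N·s/m.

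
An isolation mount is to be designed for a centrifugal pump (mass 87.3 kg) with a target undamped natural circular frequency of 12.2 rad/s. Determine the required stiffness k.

13000 N/m

k = m·ω_n² = 87.3 × 12.20² = 87.3 × 148.8 = 12990 N/m.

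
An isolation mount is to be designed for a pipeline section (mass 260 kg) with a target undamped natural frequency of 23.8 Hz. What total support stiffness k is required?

ω_n = 2πf_n = 2π × 23.8 = 149.5 rad/s.
k = m·ω_n² = 260 × 149.5² = 260 × 22360 = 5814000 N/m.

5810000 N/m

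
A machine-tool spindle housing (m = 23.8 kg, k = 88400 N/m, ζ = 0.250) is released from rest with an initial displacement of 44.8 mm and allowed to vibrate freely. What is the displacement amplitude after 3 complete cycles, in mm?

Logarithmic decrement δ = 2πζ/√(1 − ζ²) = 2π × 0.2500/√(1 − 0.0625) = 1.622.
After n cycles, x_n/x₀ = e^(−nδ), so x_3 = 44.8 × e^(−3 × 1.622) = 44.8 × 0.007697 = 0.3448 mm.

0.345 mm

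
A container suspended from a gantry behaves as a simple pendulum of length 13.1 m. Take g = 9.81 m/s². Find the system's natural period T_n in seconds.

For a simple pendulum ω_n = √(g/L) = √(9.81/13.1) = √0.7489 = 0.8654 rad/s.
T_n = 2π/ω_n = 6.283/0.8654 = 7.261 s.

7.26 s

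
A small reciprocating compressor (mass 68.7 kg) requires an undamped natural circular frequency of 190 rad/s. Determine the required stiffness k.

2480000 N/m

k = m·ω_n² = 68.7 × 190.0² = 68.7 × 36100 = 2480000 N/m.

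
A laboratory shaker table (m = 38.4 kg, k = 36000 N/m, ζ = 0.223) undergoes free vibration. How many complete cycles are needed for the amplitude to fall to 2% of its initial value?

3 cycles

Logarithmic decrement δ = 2πζ/√(1 − ζ²) = 2π × 0.2230/√(1 − 0.0497) = 1.437.
x_n/x₀ = e^(−nδ) ≤ 0.02; take ln: n ≥ ln(1/0.02)/δ = 3.912/1.437 = 2.722.
So 3 complete cycles are required.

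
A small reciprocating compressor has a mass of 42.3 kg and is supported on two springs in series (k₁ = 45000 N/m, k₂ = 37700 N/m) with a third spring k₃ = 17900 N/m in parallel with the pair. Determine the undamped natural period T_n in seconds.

0.208 s

Series pair: k_s = k₁k₂/(k₁+k₂) = (45000)(37700)/(45000 + 37700) = 20510 N/m. In parallel with k₃: k_eq = 20510 + 17900 = 38410 N/m.
ω_n = √(k_eq/m) = √(38410/42.3) = √908.1 = 30.14 rad/s.
T_n = 2π/ω_n = 6.283/30.14 = 0.2085 s.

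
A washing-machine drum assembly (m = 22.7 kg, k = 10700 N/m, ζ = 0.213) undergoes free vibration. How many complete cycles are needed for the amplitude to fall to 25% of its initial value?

2 cycles

Logarithmic decrement δ = 2πζ/√(1 − ζ²) = 2π × 0.2130/√(1 − 0.0454) = 1.370.
x_n/x₀ = e^(−nδ) ≤ 0.25; take ln: n ≥ ln(1/0.25)/δ = 1.386/1.370 = 1.012.
So 2 complete cycles are required.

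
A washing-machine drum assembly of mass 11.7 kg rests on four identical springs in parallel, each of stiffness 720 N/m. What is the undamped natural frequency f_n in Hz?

Parallel springs add: k_eq = 4 × 720 = 2880 N/m.
ω_n = √(k_eq/m) = √(2880/11.7) = √246.2 = 15.69 rad/s.
f_n = ω_n/(2π) = 15.69/6.283 = 2.497 Hz.

2.50 Hz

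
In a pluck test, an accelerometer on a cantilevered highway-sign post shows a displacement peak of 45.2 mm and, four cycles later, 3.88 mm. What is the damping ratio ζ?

Logarithmic decrement δ = (1/n)·ln(x₀/x_n) = (1/4)·ln(45.2/3.88) = (1/4)·ln(11.65) = 0.6138.
ζ = δ/√(4π² + δ²) = 0.6138/√(39.48 + 0.377) = 0.6138/6.313 = 0.09723.

0.0972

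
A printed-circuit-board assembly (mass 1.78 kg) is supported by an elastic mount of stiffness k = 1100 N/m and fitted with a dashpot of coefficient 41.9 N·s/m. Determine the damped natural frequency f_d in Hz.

3.48 Hz

ω_n = √(k/m) = √(1100/1.78) = 24.86 rad/s.
Critical damping c_c = 2√(k·m) = 2√(1100 × 1.78) = 88.50 N·s/m, so ζ = c/c_c = 41.9/88.50 = 0.4735.
ω_d = ω_n√(1 − ζ²) = 24.86 × √(1 − 0.224) = 21.90 rad/s.
f_d = ω_d/(2π) = 3.485 Hz.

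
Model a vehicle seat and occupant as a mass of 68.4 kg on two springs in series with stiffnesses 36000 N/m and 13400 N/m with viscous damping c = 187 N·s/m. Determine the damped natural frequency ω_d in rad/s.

Series springs: 1/k_eq = 1/36000 + 1/13400 = 0.0001024, so k_eq = 9765 N/m.
ω_n = √(k_eq/m) = √(9765/68.4) = 11.95 rad/s.
Critical damping c_c = 2√(k_eq·m) = 2√(9765 × 68.4) = 1635 N·s/m, so ζ = c/c_c = 187/1635 = 0.1144.
ω_d = ω_n√(1 − ζ²) = 11.95 × √(1 − 0.0131) = 11.87 rad/s.

11.9 rad/s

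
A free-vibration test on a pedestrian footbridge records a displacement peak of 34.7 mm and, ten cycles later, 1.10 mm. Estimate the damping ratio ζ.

0.0548

Logarithmic decrement δ = (1/n)·ln(x₀/x_n) = (1/10)·ln(34.7/1.10) = (1/10)·ln(31.55) = 0.3451.
ζ = δ/√(4π² + δ²) = 0.3451/√(39.48 + 0.119) = 0.3451/6.293 = 0.05485.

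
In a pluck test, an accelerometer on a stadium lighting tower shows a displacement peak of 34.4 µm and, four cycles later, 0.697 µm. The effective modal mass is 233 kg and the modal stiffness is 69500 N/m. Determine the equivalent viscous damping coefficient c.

Logarithmic decrement δ = (1/n)·ln(x₀/x_n) = (1/4)·ln(34.4/0.697) = (1/4)·ln(49.35) = 0.9748.
ζ = δ/√(4π² + δ²) = 0.9748/√(39.48 + 0.950) = 0.9748/6.358 = 0.1533.
c = ζ · 2√(km) = 0.1533 × 2√(69500 × 233) = 0.1533 × 8048 = 1234 N·s/m.

1230 N·s/m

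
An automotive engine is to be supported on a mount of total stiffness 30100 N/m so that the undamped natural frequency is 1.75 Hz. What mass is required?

ω_n = 2πf_n = 2π × 1.75 = 11.00 rad/s.
m = k/ω_n² = 30100/11.00² = 30100/120.9 = 249.0 kg.

249 kg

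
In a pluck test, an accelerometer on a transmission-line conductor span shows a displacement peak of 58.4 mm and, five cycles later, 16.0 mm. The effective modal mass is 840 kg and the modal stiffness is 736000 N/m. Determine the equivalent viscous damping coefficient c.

Logarithmic decrement δ = (1/n)·ln(x₀/x_n) = (1/5)·ln(58.4/16.0) = (1/5)·ln(3.650) = 0.2589.
ζ = δ/√(4π² + δ²) = 0.2589/√(39.48 + 0.0671) = 0.2589/6.289 = 0.04118.
c = ζ · 2√(km) = 0.04118 × 2√(736000 × 840) = 0.04118 × 49730 = 2048 N·s/m.

2050 N·s/m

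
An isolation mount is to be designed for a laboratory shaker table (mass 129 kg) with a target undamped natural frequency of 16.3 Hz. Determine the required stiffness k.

ω_n = 2πf_n = 2π × 16.3 = 102.4 rad/s.
k = m·ω_n² = 129 × 102.4² = 129 × 10490 = 1353000 N/m.

1350000 N/m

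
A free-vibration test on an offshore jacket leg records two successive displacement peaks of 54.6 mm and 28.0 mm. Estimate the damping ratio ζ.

Logarithmic decrement δ = (1/n)·ln(x₀/x_n) = (1/1)·ln(54.6/28.0) = (1/1)·ln(1.950) = 0.6678.
ζ = δ/√(4π² + δ²) = 0.6678/√(39.48 + 0.446) = 0.6678/6.319 = 0.1057.

0.106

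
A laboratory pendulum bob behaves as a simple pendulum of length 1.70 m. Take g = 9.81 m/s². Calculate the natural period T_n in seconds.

For a simple pendulum ω_n = √(g/L) = √(9.81/1.70) = √5.771 = 2.402 rad/s.
T_n = 2π/ω_n = 6.283/2.402 = 2.616 s.

2.62 s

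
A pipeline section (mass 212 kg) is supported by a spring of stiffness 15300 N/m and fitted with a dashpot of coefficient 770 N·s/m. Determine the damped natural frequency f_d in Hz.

1.32 Hz

ω_n = √(k/m) = √(15300/212) = 8.495 rad/s.
Critical damping c_c = 2√(k·m) = 2√(15300 × 212) = 3602 N·s/m, so ζ = c/c_c = 770/3602 = 0.2138.
ω_d = ω_n√(1 − ζ²) = 8.495 × √(1 − 0.0457) = 8.299 rad/s.
f_d = ω_d/(2π) = 1.321 Hz.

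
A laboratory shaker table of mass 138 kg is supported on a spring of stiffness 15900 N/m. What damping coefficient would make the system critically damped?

2960 N·s/m

c_c = 2√(k·m) = 2√(15900 × 138) = 2 × 1481 = 2963 N·s/m.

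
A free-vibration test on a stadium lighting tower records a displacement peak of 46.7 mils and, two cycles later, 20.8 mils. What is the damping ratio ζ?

0.0642

Logarithmic decrement δ = (1/n)·ln(x₀/x_n) = (1/2)·ln(46.7/20.8) = (1/2)·ln(2.245) = 0.4044.
ζ = δ/√(4π² + δ²) = 0.4044/√(39.48 + 0.164) = 0.4044/6.296 = 0.06423.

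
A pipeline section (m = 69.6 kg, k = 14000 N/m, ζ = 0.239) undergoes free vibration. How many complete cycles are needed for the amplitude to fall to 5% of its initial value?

Logarithmic decrement δ = 2πζ/√(1 − ζ²) = 2π × 0.2390/√(1 − 0.0571) = 1.546.
x_n/x₀ = e^(−nδ) ≤ 0.05; take ln: n ≥ ln(1/0.05)/δ = 2.996/1.546 = 1.937.
So 2 complete cycles are required.

2 cycles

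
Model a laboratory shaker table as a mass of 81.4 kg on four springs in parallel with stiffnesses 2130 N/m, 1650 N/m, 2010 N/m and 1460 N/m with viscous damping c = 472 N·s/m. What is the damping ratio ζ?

0.307

Parallel springs add: k_eq = 2130 + 1650 + 2010 + 1460 = 7250 N/m.
ω_n = √(k_eq/m) = √(7250/81.4) = 9.437 rad/s.
Critical damping c_c = 2√(k_eq·m) = 2√(7250 × 81.4) = 1536 N·s/m, so ζ = c/c_c = 472/1536 = 0.3072.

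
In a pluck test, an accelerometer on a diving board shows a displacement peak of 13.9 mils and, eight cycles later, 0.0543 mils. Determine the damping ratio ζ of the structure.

0.110

Logarithmic decrement δ = (1/n)·ln(x₀/x_n) = (1/8)·ln(13.9/0.0543) = (1/8)·ln(256.0) = 0.6931.
ζ = δ/√(4π² + δ²) = 0.6931/√(39.48 + 0.480) = 0.6931/6.321 = 0.1097.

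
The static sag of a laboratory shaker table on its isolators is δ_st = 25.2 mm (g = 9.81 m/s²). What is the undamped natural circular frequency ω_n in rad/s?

ω_n = √(g/δ_st) = √(9.81/0.0252) = √389.3 = 19.73 rad/s.

19.7 rad/s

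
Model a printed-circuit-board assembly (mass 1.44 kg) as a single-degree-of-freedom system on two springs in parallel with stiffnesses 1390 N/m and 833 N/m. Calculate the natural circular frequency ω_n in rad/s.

Parallel springs add: k_eq = 1390 + 833 = 2223 N/m.
ω_n = √(k_eq/m) = √(2223/1.44) = √1544 = 39.29 rad/s.

39.3 rad/s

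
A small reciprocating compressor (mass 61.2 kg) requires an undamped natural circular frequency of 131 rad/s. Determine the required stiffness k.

1050000 N/m

k = m·ω_n² = 61.2 × 131.0² = 61.2 × 17160 = 1050000 N/m.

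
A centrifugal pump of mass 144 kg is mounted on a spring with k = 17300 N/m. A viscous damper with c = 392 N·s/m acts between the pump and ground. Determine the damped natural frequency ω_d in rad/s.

10.9 rad/s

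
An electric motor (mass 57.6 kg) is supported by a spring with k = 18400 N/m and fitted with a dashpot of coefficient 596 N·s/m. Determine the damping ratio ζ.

ω_n = √(k/m) = √(18400/57.6) = 17.87 rad/s.
Critical damping c_c = 2√(k·m) = 2√(18400 × 57.6) = 2059 N·s/m, so ζ = c/c_c = 596/2059 = 0.2895.

0.289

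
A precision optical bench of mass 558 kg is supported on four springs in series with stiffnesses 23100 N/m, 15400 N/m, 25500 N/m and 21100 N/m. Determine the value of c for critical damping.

Series springs: 1/k_eq = 1/23100 + 1/15400 + 1/25500 + 1/21100 = 0.0001948, so k_eq = 5133 N/m.
c_c = 2√(k_eq·m) = 2√(5133 × 558) = 2 × 1692 = 3385 N·s/m.

3380 N·s/m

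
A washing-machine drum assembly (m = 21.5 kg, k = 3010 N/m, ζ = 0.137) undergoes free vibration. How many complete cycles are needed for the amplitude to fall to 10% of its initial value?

Logarithmic decrement δ = 2πζ/√(1 − ζ²) = 2π × 0.1370/√(1 − 0.0188) = 0.8690.
x_n/x₀ = e^(−nδ) ≤ 0.1; take ln: n ≥ ln(1/0.1)/δ = 2.303/0.8690 = 2.650.
So 3 complete cycles are required.

3 cycles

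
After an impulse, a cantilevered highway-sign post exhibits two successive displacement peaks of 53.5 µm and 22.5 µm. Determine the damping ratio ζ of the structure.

0.137

Logarithmic decrement δ = (1/n)·ln(x₀/x_n) = (1/1)·ln(53.5/22.5) = (1/1)·ln(2.378) = 0.8662.
ζ = δ/√(4π² + δ²) = 0.8662/√(39.48 + 0.750) = 0.8662/6.343 = 0.1366.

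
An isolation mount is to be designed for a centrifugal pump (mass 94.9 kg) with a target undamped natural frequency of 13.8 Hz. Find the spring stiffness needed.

ω_n = 2πf_n = 2π × 13.8 = 86.71 rad/s.
k = m·ω_n² = 94.9 × 86.71² = 94.9 × 7518 = 713500 N/m.

713000 N/m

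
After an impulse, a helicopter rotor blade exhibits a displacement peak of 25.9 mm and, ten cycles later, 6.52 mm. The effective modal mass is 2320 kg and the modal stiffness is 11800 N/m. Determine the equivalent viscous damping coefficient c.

Logarithmic decrement δ = (1/n)·ln(x₀/x_n) = (1/10)·ln(25.9/6.52) = (1/10)·ln(3.972) = 0.1379.
ζ = δ/√(4π² + δ²) = 0.1379/√(39.48 + 0.0190) = 0.1379/6.285 = 0.02195.
c = ζ · 2√(km) = 0.02195 × 2√(11800 × 2320) = 0.02195 × 10460 = 229.7 N·s/m.

230 N·s/m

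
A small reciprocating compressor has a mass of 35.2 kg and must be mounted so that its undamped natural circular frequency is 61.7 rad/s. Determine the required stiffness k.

k = m·ω_n² = 35.2 × 61.70² = 35.2 × 3807 = 134000 N/m.

134000 N/m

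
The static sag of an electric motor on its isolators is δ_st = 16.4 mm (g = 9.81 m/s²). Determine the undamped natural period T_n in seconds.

0.257 s

ω_n = √(g/δ_st) = √(9.81/0.0164) = √598.2 = 24.46 rad/s.
T_n = 2π/ω_n = 6.283/24.46 = 0.2569 s.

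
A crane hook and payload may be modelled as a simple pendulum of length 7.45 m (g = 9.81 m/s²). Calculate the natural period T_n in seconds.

5.48 s

For a simple pendulum ω_n = √(g/L) = √(9.81/7.45) = √1.317 = 1.148 rad/s.
T_n = 2π/ω_n = 6.283/1.148 = 5.475 s.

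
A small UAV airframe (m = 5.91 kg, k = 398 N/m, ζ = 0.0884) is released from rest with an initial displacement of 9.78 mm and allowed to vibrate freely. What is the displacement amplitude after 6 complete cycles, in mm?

0.345 mm

Logarithmic decrement δ = 2πζ/√(1 − ζ²) = 2π × 0.08840/√(1 − 0.00781) = 0.5576.
After n cycles, x_n/x₀ = e^(−nδ), so x_6 = 9.78 × e^(−6 × 0.5576) = 9.78 × 0.03524 = 0.3446 mm.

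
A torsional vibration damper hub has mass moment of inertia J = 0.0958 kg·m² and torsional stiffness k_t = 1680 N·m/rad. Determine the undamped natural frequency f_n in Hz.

21.1 Hz

ω_n = √(k_t/J) = √(1680/0.0958) = √17540 = 132.4 rad/s.
f_n = ω_n/(2π) = 132.4/6.283 = 21.08 Hz.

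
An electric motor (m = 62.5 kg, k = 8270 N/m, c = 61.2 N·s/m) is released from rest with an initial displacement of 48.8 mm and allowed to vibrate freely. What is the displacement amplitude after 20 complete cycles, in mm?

ζ = c/(2√(km)) = 61.2/(2√(8270 × 62.5)) = 61.2/1438 = 0.04256.
Logarithmic decrement δ = 2πζ/√(1 − ζ²) = 2π × 0.04256/√(1 − 0.00181) = 0.2677.
After n cycles, x_n/x₀ = e^(−nδ), so x_20 = 48.8 × e^(−20 × 0.2677) = 48.8 × 0.004732 = 0.2309 mm.

0.231 mm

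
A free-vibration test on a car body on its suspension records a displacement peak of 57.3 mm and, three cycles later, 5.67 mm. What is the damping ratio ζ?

Logarithmic decrement δ = (1/n)·ln(x₀/x_n) = (1/3)·ln(57.3/5.67) = (1/3)·ln(10.11) = 0.7710.
ζ = δ/√(4π² + δ²) = 0.7710/√(39.48 + 0.594) = 0.7710/6.330 = 0.1218.

0.122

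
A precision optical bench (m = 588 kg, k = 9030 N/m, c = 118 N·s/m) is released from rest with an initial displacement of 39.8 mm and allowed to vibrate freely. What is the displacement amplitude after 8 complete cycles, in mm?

ζ = c/(2√(km)) = 118/(2√(9030 × 588)) = 118/4609 = 0.02560.
Logarithmic decrement δ = 2πζ/√(1 − ζ²) = 2π × 0.02560/√(1 − 0.000656) = 0.1609.
After n cycles, x_n/x₀ = e^(−nδ), so x_8 = 39.8 × e^(−8 × 0.1609) = 39.8 × 0.2760 = 10.98 mm.

11.0 mm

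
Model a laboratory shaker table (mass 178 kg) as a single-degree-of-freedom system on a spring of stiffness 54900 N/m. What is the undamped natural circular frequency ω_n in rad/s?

ω_n = √(k/m) = √(54900/178) = √308.4 = 17.56 rad/s.

17.6 rad/s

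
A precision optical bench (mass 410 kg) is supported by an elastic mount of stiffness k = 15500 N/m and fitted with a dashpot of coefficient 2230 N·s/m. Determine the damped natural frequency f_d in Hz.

ω_n = √(k/m) = √(15500/410) = 6.149 rad/s.
Critical damping c_c = 2√(k·m) = 2√(15500 × 410) = 5042 N·s/m, so ζ = c/c_c = 2230/5042 = 0.4423.
ω_d = ω_n√(1 − ζ²) = 6.149 × √(1 − 0.196) = 5.514 rad/s.
f_d = ω_d/(2π) = 0.8777 Hz.

0.878 Hz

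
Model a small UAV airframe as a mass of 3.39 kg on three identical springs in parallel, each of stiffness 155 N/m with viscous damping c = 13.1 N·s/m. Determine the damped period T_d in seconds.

Parallel springs add: k_eq = 3 × 155 = 465.0 N/m.
ω_n = √(k_eq/m) = √(465.0/3.39) = 11.71 rad/s.
Critical damping c_c = 2√(k_eq·m) = 2√(465.0 × 3.39) = 79.41 N·s/m, so ζ = c/c_c = 13.1/79.41 = 0.1650.
ω_d = ω_n√(1 − ζ²) = 11.71 × √(1 − 0.0272) = 11.55 rad/s.
T_d = 2π/ω_d = 0.5439 s.

0.544 s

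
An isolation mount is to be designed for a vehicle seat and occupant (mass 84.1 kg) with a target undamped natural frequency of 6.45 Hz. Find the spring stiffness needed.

138000 N/m

ω_n = 2πf_n = 2π × 6.45 = 40.53 rad/s.
k = m·ω_n² = 84.1 × 40.53² = 84.1 × 1642 = 138100 N/m.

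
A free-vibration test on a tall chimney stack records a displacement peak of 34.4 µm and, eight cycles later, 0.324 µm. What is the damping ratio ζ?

0.0924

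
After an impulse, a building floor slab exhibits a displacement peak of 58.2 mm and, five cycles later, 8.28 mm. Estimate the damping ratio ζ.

0.0620

Logarithmic decrement δ = (1/n)·ln(x₀/x_n) = (1/5)·ln(58.2/8.28) = (1/5)·ln(7.029) = 0.3900.
ζ = δ/√(4π² + δ²) = 0.3900/√(39.48 + 0.152) = 0.3900/6.295 = 0.06195.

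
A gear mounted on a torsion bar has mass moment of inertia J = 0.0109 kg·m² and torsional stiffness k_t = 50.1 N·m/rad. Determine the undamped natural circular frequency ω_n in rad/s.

67.8 rad/s

ω_n = √(k_t/J) = √(50.1/0.0109) = √4596 = 67.80 rad/s.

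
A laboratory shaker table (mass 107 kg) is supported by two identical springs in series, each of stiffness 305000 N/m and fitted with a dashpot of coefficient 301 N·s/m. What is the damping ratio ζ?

0.0373

Series springs: 1/k_eq = 2/305000, so k_eq = 305000/2 = 152500 N/m.
ω_n = √(k_eq/m) = √(152500/107) = 37.75 rad/s.
Critical damping c_c = 2√(k_eq·m) = 2√(152500 × 107) = 8079 N·s/m, so ζ = c/c_c = 301/8079 = 0.03726.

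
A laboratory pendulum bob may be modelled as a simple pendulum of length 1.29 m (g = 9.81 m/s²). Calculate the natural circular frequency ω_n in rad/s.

For a simple pendulum ω_n = √(g/L) = √(9.81/1.29) = √7.605 = 2.758 rad/s.

2.76 rad/s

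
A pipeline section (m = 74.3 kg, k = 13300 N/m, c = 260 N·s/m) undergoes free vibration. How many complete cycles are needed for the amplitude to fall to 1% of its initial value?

ζ = c/(2√(km)) = 260/(2√(13300 × 74.3)) = 260/1988 = 0.1308.
Logarithmic decrement δ = 2πζ/√(1 − ζ²) = 2π × 0.1308/√(1 − 0.0171) = 0.8288.
x_n/x₀ = e^(−nδ) ≤ 0.01; take ln: n ≥ ln(1/0.01)/δ = 4.605/0.8288 = 5.556.
So 6 complete cycles are required.

6 cycles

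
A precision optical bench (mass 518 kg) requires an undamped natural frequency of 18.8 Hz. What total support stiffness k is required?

7230000 N/m

ω_n = 2πf_n = 2π × 18.8 = 118.1 rad/s.
k = m·ω_n² = 518 × 118.1² = 518 × 13950 = 7228000 N/m.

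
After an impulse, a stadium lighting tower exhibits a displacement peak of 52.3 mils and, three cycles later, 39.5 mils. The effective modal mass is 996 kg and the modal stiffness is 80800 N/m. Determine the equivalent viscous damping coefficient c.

267 N·s/m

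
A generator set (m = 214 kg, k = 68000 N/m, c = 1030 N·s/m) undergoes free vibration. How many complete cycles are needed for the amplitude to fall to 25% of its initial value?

2 cycles

ζ = c/(2√(km)) = 1030/(2√(68000 × 214)) = 1030/7629 = 0.1350.
Logarithmic decrement δ = 2πζ/√(1 − ζ²) = 2π × 0.1350/√(1 − 0.0182) = 0.8561.
x_n/x₀ = e^(−nδ) ≤ 0.25; take ln: n ≥ ln(1/0.25)/δ = 1.386/0.8561 = 1.619.
So 2 complete cycles are required.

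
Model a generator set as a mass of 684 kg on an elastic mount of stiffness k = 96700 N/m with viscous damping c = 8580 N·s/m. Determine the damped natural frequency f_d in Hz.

1.61 Hz

ω_n = √(k/m) = √(96700/684) = 11.89 rad/s.
Critical damping c_c = 2√(k·m) = 2√(96700 × 684) = 16270 N·s/m, so ζ = c/c_c = 8580/16270 = 0.5275.
ω_d = ω_n√(1 − ζ²) = 11.89 × √(1 − 0.278) = 10.10 rad/s.
f_d = ω_d/(2π) = 1.608 Hz.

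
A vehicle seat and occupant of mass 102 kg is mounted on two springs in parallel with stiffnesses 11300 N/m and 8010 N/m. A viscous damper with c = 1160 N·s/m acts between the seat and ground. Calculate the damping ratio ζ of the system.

0.413

Parallel springs add: k_eq = 11300 + 8010 = 19310 N/m.
ω_n = √(k_eq/m) = √(19310/102) = 13.76 rad/s.
Critical damping c_c = 2√(k_eq·m) = 2√(19310 × 102) = 2807 N·s/m, so ζ = c/c_c = 1160/2807 = 0.4133.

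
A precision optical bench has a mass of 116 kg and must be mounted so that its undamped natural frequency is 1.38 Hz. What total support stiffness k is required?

8720 N/m

ω_n = 2πf_n = 2π × 1.38 = 8.671 rad/s.
k = m·ω_n² = 116 × 8.671² = 116 × 75.18 = 8721 N/m.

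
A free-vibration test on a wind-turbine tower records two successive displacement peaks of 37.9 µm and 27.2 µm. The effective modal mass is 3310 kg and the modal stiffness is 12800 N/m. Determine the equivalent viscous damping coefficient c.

686 N·s/m

Logarithmic decrement δ = (1/n)·ln(x₀/x_n) = (1/1)·ln(37.9/27.2) = (1/1)·ln(1.393) = 0.3317.
ζ = δ/√(4π² + δ²) = 0.3317/√(39.48 + 0.110) = 0.3317/6.292 = 0.05272.
c = ζ · 2√(km) = 0.05272 × 2√(12800 × 3310) = 0.05272 × 13020 = 686.4 N·s/m.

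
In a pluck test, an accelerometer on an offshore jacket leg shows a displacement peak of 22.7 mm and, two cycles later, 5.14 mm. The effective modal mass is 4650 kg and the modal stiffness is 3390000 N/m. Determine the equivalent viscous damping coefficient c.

Logarithmic decrement δ = (1/n)·ln(x₀/x_n) = (1/2)·ln(22.7/5.14) = (1/2)·ln(4.416) = 0.7427.
ζ = δ/√(4π² + δ²) = 0.7427/√(39.48 + 0.552) = 0.7427/6.327 = 0.1174.
c = ζ · 2√(km) = 0.1174 × 2√(3390000 × 4650) = 0.1174 × 251100 = 29470 N·s/m.

29500 N·s/m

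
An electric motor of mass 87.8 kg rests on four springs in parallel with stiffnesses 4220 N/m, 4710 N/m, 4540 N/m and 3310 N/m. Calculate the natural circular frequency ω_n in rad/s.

Parallel springs add: k_eq = 4220 + 4710 + 4540 + 3310 = 16780 N/m.
ω_n = √(k_eq/m) = √(16780/87.8) = √191.1 = 13.82 rad/s.

13.8 rad/s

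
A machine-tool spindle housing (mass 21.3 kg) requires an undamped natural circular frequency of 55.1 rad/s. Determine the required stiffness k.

k = m·ω_n² = 21.3 × 55.10² = 21.3 × 3036 = 64670 N/m.

64700 N/m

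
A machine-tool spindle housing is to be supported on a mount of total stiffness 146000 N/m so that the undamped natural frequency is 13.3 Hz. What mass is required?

20.9 kg

ω_n = 2πf_n = 2π × 13.3 = 83.57 rad/s.
m = k/ω_n² = 146000/83.57² = 146000/6983 = 20.91 kg.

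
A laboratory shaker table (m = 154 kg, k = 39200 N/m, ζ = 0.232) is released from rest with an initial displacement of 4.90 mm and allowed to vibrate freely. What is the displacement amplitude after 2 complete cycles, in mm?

0.245 mm

Logarithmic decrement δ = 2πζ/√(1 − ζ²) = 2π × 0.2320/√(1 − 0.0538) = 1.499.
After n cycles, x_n/x₀ = e^(−nδ), so x_2 = 4.90 × e^(−2 × 1.499) = 4.90 × 0.04993 = 0.2446 mm.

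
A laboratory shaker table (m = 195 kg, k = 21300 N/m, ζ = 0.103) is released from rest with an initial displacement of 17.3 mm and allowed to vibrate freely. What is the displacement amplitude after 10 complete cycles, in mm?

0.0258 mm

Logarithmic decrement δ = 2πζ/√(1 − ζ²) = 2π × 0.1030/√(1 − 0.0106) = 0.6506.
After n cycles, x_n/x₀ = e^(−nδ), so x_10 = 17.3 × e^(−10 × 0.6506) = 17.3 × 0.001494 = 0.02585 mm.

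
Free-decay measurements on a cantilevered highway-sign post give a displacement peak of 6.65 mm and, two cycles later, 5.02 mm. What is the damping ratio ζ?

Logarithmic decrement δ = (1/n)·ln(x₀/x_n) = (1/2)·ln(6.65/5.02) = (1/2)·ln(1.325) = 0.1406.
ζ = δ/√(4π² + δ²) = 0.1406/√(39.48 + 0.0198) = 0.1406/6.285 = 0.02237.

0.0224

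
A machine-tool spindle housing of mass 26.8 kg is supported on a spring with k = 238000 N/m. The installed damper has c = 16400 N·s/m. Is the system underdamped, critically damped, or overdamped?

overdamped

c_c = 2√(k·m) = 5051 N·s/m; ζ = c/c_c = 16400/5051 = 3.25.
Since ζ > 1 the system is overdamped.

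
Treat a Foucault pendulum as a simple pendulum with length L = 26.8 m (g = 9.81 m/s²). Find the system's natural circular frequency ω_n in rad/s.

For a simple pendulum ω_n = √(g/L) = √(9.81/26.8) = √0.3660 = 0.6050 rad/s.

0.605 rad/s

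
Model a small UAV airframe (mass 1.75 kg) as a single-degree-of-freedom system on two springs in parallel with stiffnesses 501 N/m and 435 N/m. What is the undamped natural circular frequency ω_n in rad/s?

23.1 rad/s

Parallel springs add: k_eq = 501 + 435 = 936.0 N/m.
ω_n = √(k_eq/m) = √(936.0/1.75) = √534.9 = 23.13 rad/s.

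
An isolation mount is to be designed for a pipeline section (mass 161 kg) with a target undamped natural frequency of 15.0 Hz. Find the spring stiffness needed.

1430000 N/m

ω_n = 2πf_n = 2π × 15.0 = 94.25 rad/s.
k = m·ω_n² = 161 × 94.25² = 161 × 8883 = 1430000 N/m.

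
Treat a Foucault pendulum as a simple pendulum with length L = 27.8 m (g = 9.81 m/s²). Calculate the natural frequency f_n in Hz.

0.0945 Hz

For a simple pendulum ω_n = √(g/L) = √(9.81/27.8) = √0.3529 = 0.5940 rad/s.
f_n = ω_n/(2π) = 0.5940/6.283 = 0.09454 Hz.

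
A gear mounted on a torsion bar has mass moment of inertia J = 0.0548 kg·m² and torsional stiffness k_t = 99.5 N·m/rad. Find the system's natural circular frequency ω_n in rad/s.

ω_n = √(k_t/J) = √(99.5/0.0548) = √1816 = 42.61 rad/s.

42.6 rad/s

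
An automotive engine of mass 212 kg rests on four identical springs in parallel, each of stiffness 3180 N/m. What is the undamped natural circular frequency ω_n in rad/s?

Parallel springs add: k_eq = 4 × 3180 = 12720 N/m.
ω_n = √(k_eq/m) = √(12720/212) = √60.00 = 7.746 rad/s.

7.75 rad/s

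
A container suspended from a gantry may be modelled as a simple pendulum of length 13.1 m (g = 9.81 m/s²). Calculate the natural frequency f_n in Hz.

For a simple pendulum ω_n = √(g/L) = √(9.81/13.1) = √0.7489 = 0.8654 rad/s.
f_n = ω_n/(2π) = 0.8654/6.283 = 0.1377 Hz.

0.138 Hz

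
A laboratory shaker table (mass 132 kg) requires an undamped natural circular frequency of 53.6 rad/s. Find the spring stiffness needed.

379000 N/m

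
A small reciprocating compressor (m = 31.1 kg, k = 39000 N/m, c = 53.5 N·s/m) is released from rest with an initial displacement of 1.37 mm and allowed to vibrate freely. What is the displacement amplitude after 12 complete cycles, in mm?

0.219 mm

ζ = c/(2√(km)) = 53.5/(2√(39000 × 31.1)) = 53.5/2203 = 0.02429.
Logarithmic decrement δ = 2πζ/√(1 − ζ²) = 2π × 0.02429/√(1 − 0.000590) = 0.1527.
After n cycles, x_n/x₀ = e^(−nδ), so x_12 = 1.37 × e^(−12 × 0.1527) = 1.37 × 0.1601 = 0.2194 mm.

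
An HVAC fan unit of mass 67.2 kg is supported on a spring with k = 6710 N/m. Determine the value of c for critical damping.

c_c = 2√(k·m) = 2√(6710 × 67.2) = 2 × 671.5 = 1343 N·s/m.

1340 N·s/m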